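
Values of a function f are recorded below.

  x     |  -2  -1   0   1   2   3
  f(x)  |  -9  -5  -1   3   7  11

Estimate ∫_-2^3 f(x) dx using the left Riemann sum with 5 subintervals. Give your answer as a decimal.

Δx = 1.
Sum = 1·[(-9) + (-5) + (-1) + 3 + 7] = -5.

-5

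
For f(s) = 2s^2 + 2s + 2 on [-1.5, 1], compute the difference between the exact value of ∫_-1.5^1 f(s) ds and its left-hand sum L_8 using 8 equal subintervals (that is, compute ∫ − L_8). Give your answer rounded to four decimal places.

0.3092

Exact integral: ∫_-1.5^1 f(s) ds ≈ 6.666667.
L_8 ≈ 6.357422.
Error ≈ 6.666667 − 6.357422 ≈ 0.3092.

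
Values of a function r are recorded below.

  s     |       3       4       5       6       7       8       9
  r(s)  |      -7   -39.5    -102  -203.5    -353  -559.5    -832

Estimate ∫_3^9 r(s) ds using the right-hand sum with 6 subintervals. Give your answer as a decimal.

Δs = 1.
Sum = 1·[(-39.5) + (-102) + (-203.5) + (-353) + (-559.5) + (-832)] = -2089.5.

-2089.5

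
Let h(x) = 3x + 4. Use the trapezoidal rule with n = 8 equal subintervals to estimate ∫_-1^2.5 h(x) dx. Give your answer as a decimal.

21.875

Δx = (2.5 − (-1))/8 = 0.4375.
h(-1) = 1, h(-0.5625) = 2.3125, h(-0.125) = 3.625, h(0.3125) = 4.9375, h(0.75) = 6.25, h(1.1875) = 7.5625, h(1.625) = 8.875, h(2.0625) = 10.1875, h(2.5) = 11.5.
T_8 = (Δx/2)·[h(x_0) + 2h(x_1) + ... + 2h(x_{7}) + h(x_8)].
Sum = 21.875.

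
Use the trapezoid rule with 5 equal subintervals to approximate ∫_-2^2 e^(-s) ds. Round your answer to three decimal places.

Δs = (2 − (-2))/5 = 0.8.
f(-2) ≈ 7.389, f(-1.2) ≈ 3.320, f(-0.4) ≈ 1.492, f(0.4) ≈ 0.670, f(1.2) ≈ 0.301, f(2) ≈ 0.135.
T_5 = (Δs/2)·[f(s_0) + 2f(s_1) + ... + 2f(s_{4}) + f(s_5)].
Sum ≈ 7.637.

7.637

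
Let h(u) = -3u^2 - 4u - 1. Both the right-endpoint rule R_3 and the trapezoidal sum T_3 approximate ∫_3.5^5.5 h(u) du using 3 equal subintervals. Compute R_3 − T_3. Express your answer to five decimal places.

R_3 ≈ -182.6111111.
T_3 ≈ -161.9444444.
R_3 − T_3 ≈ -20.66667.

-20.66667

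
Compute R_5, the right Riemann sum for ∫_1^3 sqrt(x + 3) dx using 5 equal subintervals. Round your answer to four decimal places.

4.5539

Δx = (3 − 1)/5 = 0.4.
Right endpoints: 1.4, 1.8, 2.2, 2.6, 3.
f(1.4) ≈ 2.0976, f(1.8) ≈ 2.1909, f(2.2) ≈ 2.2804, f(2.6) ≈ 2.3664, f(3) ≈ 2.4495.
Sum = Δx · [f(1.4) + f(1.8) + f(2.2) + f(2.6) + f(3)].
Sum ≈ 4.5539.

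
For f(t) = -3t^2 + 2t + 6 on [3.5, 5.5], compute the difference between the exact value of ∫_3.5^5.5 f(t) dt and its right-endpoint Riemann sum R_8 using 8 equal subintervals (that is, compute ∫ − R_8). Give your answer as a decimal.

6.3125

Exact integral: ∫_3.5^5.5 f(t) dt = -93.5.
R_8 = -99.8125.
Error = -93.5 − (-99.8125) = 6.3125.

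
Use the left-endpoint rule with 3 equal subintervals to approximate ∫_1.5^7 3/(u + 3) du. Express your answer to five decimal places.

2.76411

Δu = (7 − 1.5)/3 = 11/6.
Left endpoints: 1.5, 10/3, 31/6.
f(1.5) = 2/3, f(10/3) = 9/19, f(31/6) = 18/49.
Sum = Δu · [f(1.5) + f(10/3) + f(31/6)].
Sum ≈ 2.76411.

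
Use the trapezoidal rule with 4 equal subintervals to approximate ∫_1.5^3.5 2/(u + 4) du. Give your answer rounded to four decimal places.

0.6209

Δu = (3.5 − 1.5)/4 = 0.5.
f(1.5) = 4/11, f(2) = 1/3, f(2.5) = 4/13, f(3) = 2/7, f(3.5) = 4/15.
T_4 = (Δu/2)·[f(u_0) + 2f(u_1) + 2f(u_2) + 2f(u_3) + f(u_4)].
Sum ≈ 0.6209.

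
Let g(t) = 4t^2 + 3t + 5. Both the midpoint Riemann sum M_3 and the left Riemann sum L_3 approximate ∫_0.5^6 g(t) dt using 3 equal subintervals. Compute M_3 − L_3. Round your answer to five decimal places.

127.72222

M_3 ≈ 362.7962963.
L_3 ≈ 235.0740741.
M_3 − L_3 ≈ 127.72222.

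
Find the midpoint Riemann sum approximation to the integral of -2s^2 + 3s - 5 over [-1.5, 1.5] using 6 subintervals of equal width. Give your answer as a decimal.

Δs = (1.5 − (-1.5))/6 = 0.5.
Midpoints: -1.25, -0.75, -0.25, 0.25, 0.75, 1.25.
f(-1.25) = -11.875, f(-0.75) = -8.375, f(-0.25) = -5.875, f(0.25) = -4.375, f(0.75) = -3.875, f(1.25) = -4.375.
Sum = Δs · [f(-1.25) + f(-0.75) + f(-0.25) + ...].
Sum = -19.375.

-19.375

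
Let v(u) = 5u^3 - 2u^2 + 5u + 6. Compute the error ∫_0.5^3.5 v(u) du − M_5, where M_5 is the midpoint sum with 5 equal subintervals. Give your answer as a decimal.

2.52

Exact integral: ∫_0.5^3.5 v(u) du = 207.
M_5 = 204.48.
Error = 207 − 204.48 = 2.52.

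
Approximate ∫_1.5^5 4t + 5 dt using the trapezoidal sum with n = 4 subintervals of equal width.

Δt = (5 − 1.5)/4 = 0.875.
f(1.5) = 11, f(2.375) = 14.5, f(3.25) = 18, f(4.125) = 21.5, f(5) = 25.
T_4 = (Δt/2)·[f(t_0) + 2f(t_1) + 2f(t_2) + 2f(t_3) + f(t_4)].
Sum = 63.

63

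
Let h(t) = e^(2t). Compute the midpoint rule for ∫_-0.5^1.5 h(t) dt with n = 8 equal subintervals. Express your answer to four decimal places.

9.7569

Δt = (1.5 − (-0.5))/8 = 0.25.
Midpoints: -0.375, -0.125, 0.125, 0.375, 0.625, 0.875, 1.125, 1.375.
h(-0.375) ≈ 0.4724, h(-0.125) ≈ 0.7788, h(0.125) ≈ 1.2840, h(0.375) ≈ 2.1170, h(0.625) ≈ 3.4903, h(0.875) ≈ 5.7546, h(1.125) ≈ 9.4877, h(1.375) ≈ 15.6426.
Sum = Δt · [h(-0.375) + h(-0.125) + h(0.125) + ...].
Sum ≈ 9.7569.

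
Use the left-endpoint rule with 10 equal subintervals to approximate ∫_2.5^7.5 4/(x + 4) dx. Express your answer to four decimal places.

Δx = (7.5 − 2.5)/10 = 0.5.
Left endpoints: 2.5, 3, 3.5, 4, 4.5, 5, 5.5, 6, 6.5, 7.
f(2.5) = 8/13, f(3) = 4/7, f(3.5) = 8/15, f(4) = 0.5, f(4.5) = 8/17, f(5) = 4/9, f(5.5) = 8/19, f(6) = 0.4, f(6.5) = 8/21, f(7) = 4/11.
Sum = Δx · [f(2.5) + f(3) + f(3.5) + ...].
Sum ≈ 2.3504.

2.3504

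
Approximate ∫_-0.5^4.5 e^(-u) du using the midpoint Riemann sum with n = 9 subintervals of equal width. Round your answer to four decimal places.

Δu = (4.5 − (-0.5))/9 = 5/9.
Midpoints: -2/9, 1/3, 8/9, 13/9, 2, 23/9, 28/9, 11/3, 38/9.
f(-2/9) ≈ 1.2488, f(1/3) ≈ 0.7165, f(8/9) ≈ 0.4111, f(13/9) ≈ 0.2359, f(2) ≈ 0.1353, f(23/9) ≈ 0.0776, f(28/9) ≈ 0.0446, f(11/3) ≈ 0.0256, f(38/9) ≈ 0.0147.
Sum = Δu · [f(-2/9) + f(1/3) + f(8/9) + ...].
Sum ≈ 1.6167.

1.6167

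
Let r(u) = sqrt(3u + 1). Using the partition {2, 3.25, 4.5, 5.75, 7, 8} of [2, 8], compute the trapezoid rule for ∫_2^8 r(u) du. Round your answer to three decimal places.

23.629

Subinterval widths: 1.25, 1.25, 1.25, 1.25, 1.
r(2) ≈ 2.646, r(3.25) ≈ 3.279, r(4.5) ≈ 3.808, r(5.75) ≈ 4.272, r(7) ≈ 4.690, r(8) ≈ 5.000.
On each subinterval the trapezoid contributes (Δu_i/2)·[r(u_{i-1}) + r(u_i)].
Sum ≈ 23.629.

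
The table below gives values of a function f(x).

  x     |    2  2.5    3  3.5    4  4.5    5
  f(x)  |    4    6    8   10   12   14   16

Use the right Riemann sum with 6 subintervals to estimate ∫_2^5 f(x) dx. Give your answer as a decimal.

Δx = 0.5.
Sum = 0.5·[6 + 8 + 10 + 12 + 14 + 16] = 33.

33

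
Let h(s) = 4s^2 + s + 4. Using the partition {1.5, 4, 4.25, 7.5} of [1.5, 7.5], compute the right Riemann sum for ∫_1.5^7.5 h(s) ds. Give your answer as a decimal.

968.75

Subinterval widths: 2.5, 0.25, 3.25.
Right endpoints: 4, 4.25, 7.5.
h(4) = 72, h(4.25) = 80.5, h(7.5) = 236.5.
Sum = Σ Δs_i · h(s_i).
Sum = 968.75.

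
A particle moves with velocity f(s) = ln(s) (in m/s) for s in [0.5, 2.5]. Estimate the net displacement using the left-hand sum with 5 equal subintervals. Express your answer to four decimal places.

0.2946

Δs = (2.5 − 0.5)/5 = 0.4.
Left endpoints: 0.5, 0.9, 1.3, 1.7, 2.1.
f(0.5) ≈ -0.6931, f(0.9) ≈ -0.1054, f(1.3) ≈ 0.2624, f(1.7) ≈ 0.5306, f(2.1) ≈ 0.7419.
Sum = Δs · [f(0.5) + f(0.9) + f(1.3) + f(1.7) + f(2.1)].
Sum ≈ 0.2946.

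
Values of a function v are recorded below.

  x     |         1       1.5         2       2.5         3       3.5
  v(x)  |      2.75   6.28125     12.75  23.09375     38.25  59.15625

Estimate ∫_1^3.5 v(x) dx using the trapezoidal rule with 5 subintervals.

Δx = 0.5.
T_5 = (0.5/2)·[2.75 + 2·6.28125 + 2·12.75 + 2·23.09375 + 2·38.25 + 59.15625] = 55.6640625.

55.6640625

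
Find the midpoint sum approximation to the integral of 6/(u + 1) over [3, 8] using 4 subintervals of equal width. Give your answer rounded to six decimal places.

4.846371

Δu = (8 − 3)/4 = 1.25.
Midpoints: 3.625, 4.875, 6.125, 7.375.
f(3.625) = 48/37, f(4.875) = 48/47, f(6.125) = 16/19, f(7.375) = 48/67.
Sum = Δu · [f(3.625) + f(4.875) + f(6.125) + f(7.375)].
Sum ≈ 4.846371.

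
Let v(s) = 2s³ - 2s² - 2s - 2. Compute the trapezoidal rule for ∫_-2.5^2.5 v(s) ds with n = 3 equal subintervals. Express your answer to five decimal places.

Δs = (2.5 − (-2.5))/3 = 5/3.
v(-2.5) = -40.75, v(-5/6) = -311/108, v(5/6) = -421/108, v(2.5) = 11.75.
T_3 = (Δs/2)·[v(s_0) + 2v(s_1) + 2v(s_2) + v(s_3)].
Sum ≈ -35.46296.

-35.46296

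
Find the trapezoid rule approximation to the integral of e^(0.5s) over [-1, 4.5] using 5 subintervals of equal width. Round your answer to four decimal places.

Δs = (4.5 − (-1))/5 = 1.1.
f(-1) ≈ 0.6065, f(0.1) ≈ 1.0513, f(1.2) ≈ 1.8221, f(2.3) ≈ 3.1582, f(3.4) ≈ 5.4739, f(4.5) ≈ 9.4877.
T_5 = (Δs/2)·[f(s_0) + 2f(s_1) + ... + 2f(s_{4}) + f(s_5)].
Sum ≈ 18.2079.

18.2079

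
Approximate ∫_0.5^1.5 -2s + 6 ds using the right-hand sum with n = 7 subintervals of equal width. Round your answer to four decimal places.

3.8571

Δs = (1.5 − 0.5)/7 = 1/7.
Right endpoints: 9/14, 11/14, 13/14, 15/14, 17/14, 19/14, 1.5.
f(9/14) = 33/7, f(11/14) = 31/7, f(13/14) = 29/7, f(15/14) = 27/7, f(17/14) = 25/7, f(19/14) = 23/7, f(1.5) = 3.
Sum = Δs · [f(9/14) + f(11/14) + f(13/14) + ...].
Sum ≈ 3.8571.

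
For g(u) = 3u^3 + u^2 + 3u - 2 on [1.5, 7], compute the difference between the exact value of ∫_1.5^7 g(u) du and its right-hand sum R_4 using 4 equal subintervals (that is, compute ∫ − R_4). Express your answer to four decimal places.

-811.9840

Exact integral: ∫_1.5^7 g(u) du ≈ 1969.286458.
R_4 ≈ 2781.270508.
Error ≈ 1969.286458 − 2781.270508 ≈ -811.9840.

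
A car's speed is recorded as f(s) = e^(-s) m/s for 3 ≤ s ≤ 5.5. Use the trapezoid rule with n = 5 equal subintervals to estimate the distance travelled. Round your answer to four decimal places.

0.0466

Δs = (5.5 − 3)/5 = 0.5.
f(3) ≈ 0.0498, f(3.5) ≈ 0.0302, f(4) ≈ 0.0183, f(4.5) ≈ 0.0111, f(5) ≈ 0.0067, f(5.5) ≈ 0.0041.
T_5 = (Δs/2)·[f(s_0) + 2f(s_1) + ... + 2f(s_{4}) + f(s_5)].
Sum ≈ 0.0466.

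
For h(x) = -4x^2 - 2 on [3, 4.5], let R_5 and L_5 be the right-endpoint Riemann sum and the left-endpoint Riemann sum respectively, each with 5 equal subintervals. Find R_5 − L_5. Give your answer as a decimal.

-13.5

R_5 = -95.34.
L_5 = -81.84.
R_5 − L_5 = -13.5.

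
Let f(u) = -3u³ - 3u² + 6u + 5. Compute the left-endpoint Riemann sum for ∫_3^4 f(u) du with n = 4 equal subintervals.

-126.859375

Δu = (4 − 3)/4 = 0.25.
Left endpoints: 3, 3.25, 3.5, 3.75.
f(3) = -85, f(3.25) = -110.171875, f(3.5) = -139.375, f(3.75) = -172.890625.
Sum = Δu · [f(3) + f(3.25) + f(3.5) + f(3.75)].
Sum = -126.859375.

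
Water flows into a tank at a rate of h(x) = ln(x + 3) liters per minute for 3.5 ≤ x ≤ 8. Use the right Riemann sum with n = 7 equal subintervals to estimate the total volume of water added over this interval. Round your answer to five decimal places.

Δx = (8 − 3.5)/7 = 9/14.
Right endpoints: 29/7, 67/14, 38/7, 85/14, 47/7, 103/14, 8.
h(29/7) ≈ 1.96611, h(67/14) ≈ 2.05229, h(38/7) ≈ 2.13163, h(85/14) ≈ 2.20513, h(47/7) ≈ 2.27360, h(103/14) ≈ 2.33768, h(8) ≈ 2.39790.
Sum = Δx · [h(29/7) + h(67/14) + h(38/7) + ...].
Sum ≈ 9.87707.

9.87707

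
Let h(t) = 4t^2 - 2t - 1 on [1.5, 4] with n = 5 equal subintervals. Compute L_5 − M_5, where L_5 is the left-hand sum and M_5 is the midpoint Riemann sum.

-11.875

L_5 = 52.5.
M_5 = 64.375.
L_5 − M_5 = -11.875.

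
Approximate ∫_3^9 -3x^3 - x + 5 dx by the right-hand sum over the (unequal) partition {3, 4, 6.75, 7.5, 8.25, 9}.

-6593.265625

Subinterval widths: 1, 2.75, 0.75, 0.75, 0.75.
Right endpoints: 4, 6.75, 7.5, 8.25, 9.
f(4) = -191, f(6.75) = -924.390625, f(7.5) = -1268.125, f(8.25) = -1687.796875, f(9) = -2191.
Sum = Σ Δx_i · f(x_i).
Sum = -6593.265625.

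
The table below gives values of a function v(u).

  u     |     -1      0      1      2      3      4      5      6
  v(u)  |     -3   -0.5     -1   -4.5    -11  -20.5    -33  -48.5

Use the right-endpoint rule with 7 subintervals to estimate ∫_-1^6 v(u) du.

-119

Δu = 1.
Sum = 1·[(-0.5) + (-1) + (-4.5) + (-11) + (-20.5) + (-33) + (-48.5)] = -119.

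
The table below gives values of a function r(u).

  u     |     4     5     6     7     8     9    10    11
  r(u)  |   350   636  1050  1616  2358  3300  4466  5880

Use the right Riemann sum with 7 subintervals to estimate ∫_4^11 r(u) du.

19306

Δu = 1.
Sum = 1·[636 + 1050 + 1616 + 2358 + 3300 + 4466 + 5880] = 19306.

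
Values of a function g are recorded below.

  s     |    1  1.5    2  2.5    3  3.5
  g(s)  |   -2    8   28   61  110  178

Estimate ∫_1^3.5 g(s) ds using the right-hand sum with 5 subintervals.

192.5

Δs = 0.5.
Sum = 0.5·[8 + 28 + 61 + 110 + 178] = 192.5.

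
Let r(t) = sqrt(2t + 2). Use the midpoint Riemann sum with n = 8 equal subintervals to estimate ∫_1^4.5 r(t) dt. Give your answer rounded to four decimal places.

9.4959

Δt = (4.5 − 1)/8 = 0.4375.
Midpoints: 1.21875, 1.65625, 2.09375, 2.53125, 2.96875, 3.40625, 3.84375, 4.28125.
r(1.21875) ≈ 2.1065, r(1.65625) ≈ 2.3049, r(2.09375) ≈ 2.4875, r(2.53125) ≈ 2.6575, r(2.96875) ≈ 2.8174, r(3.40625) ≈ 2.9686, r(3.84375) ≈ 3.1125, r(4.28125) ≈ 3.2500.
Sum = Δt · [r(1.21875) + r(1.65625) + r(2.09375) + ...].
Sum ≈ 9.4959.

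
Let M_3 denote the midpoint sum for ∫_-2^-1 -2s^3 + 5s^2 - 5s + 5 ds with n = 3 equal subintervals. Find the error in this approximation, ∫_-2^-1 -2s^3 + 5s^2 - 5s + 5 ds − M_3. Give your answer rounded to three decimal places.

0.130

Exact integral: ∫_-2^-1 f(s) ds ≈ 31.66667.
M_3 ≈ 31.53704.
Error ≈ 31.66667 − 31.53704 ≈ 0.130.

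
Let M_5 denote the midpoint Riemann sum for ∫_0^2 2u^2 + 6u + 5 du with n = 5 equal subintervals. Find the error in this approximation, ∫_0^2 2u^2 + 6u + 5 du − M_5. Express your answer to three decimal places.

0.053

Exact integral: ∫_0^2 f(u) du ≈ 27.33333.
M_5 = 27.28.
Error ≈ 27.33333 − 27.28 ≈ 0.053.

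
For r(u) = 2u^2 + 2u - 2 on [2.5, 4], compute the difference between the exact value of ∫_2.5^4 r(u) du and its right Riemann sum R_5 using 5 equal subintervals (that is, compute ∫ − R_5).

Exact integral: ∫_2.5^4 r(u) du = 39.
R_5 = 42.42.
Error = 39 − 42.42 = -3.42.

-3.42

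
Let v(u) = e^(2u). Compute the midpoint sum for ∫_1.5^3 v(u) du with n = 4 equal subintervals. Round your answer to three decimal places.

187.252

Δu = (3 − 1.5)/4 = 0.375.
Midpoints: 1.6875, 2.0625, 2.4375, 2.8125.
v(1.6875) ≈ 29.224, v(2.0625) ≈ 61.868, v(2.4375) ≈ 130.974, v(2.8125) ≈ 277.272.
Sum = Δu · [v(1.6875) + v(2.0625) + v(2.4375) + v(2.8125)].
Sum ≈ 187.252.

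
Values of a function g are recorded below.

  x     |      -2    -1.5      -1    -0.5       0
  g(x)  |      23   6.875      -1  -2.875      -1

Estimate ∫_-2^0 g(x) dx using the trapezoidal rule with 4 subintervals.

Δx = 0.5.
T_4 = (0.5/2)·[23 + 2·6.875 + 2·(-1) + 2·(-2.875) + (-1)] = 7.

7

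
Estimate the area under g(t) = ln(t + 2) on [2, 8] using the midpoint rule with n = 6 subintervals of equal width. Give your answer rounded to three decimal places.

11.487

Δt = (8 − 2)/6 = 1.
Midpoints: 2.5, 3.5, 4.5, 5.5, 6.5, 7.5.
g(2.5) ≈ 1.504, g(3.5) ≈ 1.705, g(4.5) ≈ 1.872, g(5.5) ≈ 2.015, g(6.5) ≈ 2.140, g(7.5) ≈ 2.251.
Sum = Δt · [g(2.5) + g(3.5) + g(4.5) + ...].
Sum ≈ 11.487.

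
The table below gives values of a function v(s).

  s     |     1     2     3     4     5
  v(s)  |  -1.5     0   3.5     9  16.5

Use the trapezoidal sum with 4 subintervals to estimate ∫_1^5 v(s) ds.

20

Δs = 1.
T_4 = (1/2)·[(-1.5) + 2·0 + 2·3.5 + 2·9 + 16.5] = 20.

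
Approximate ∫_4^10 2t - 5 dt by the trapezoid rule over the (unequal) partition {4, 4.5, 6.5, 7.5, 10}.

Subinterval widths: 0.5, 2, 1, 2.5.
f(4) = 3, f(4.5) = 4, f(6.5) = 8, f(7.5) = 10, f(10) = 15.
On each subinterval the trapezoid contributes (Δt_i/2)·[f(t_{i-1}) + f(t_i)].
Sum = 54.

54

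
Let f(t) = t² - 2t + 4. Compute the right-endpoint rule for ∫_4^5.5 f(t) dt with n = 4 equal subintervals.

28.01953125

Δt = (5.5 − 4)/4 = 0.375.
Right endpoints: 4.375, 4.75, 5.125, 5.5.
f(4.375) = 14.390625, f(4.75) = 17.0625, f(5.125) = 20.015625, f(5.5) = 23.25.
Sum = Δt · [f(4.375) + f(4.75) + f(5.125) + f(5.5)].
Sum = 28.01953125.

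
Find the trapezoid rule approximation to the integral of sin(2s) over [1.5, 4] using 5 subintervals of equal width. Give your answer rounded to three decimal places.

Δs = (4 − 1.5)/5 = 0.5.
f(1.5) ≈ 0.141, f(2) ≈ -0.757, f(2.5) ≈ -0.959, f(3) ≈ -0.279, f(3.5) ≈ 0.657, f(4) ≈ 0.989.
T_5 = (Δs/2)·[f(s_0) + 2f(s_1) + ... + 2f(s_{4}) + f(s_5)].
Sum ≈ -0.386.

-0.386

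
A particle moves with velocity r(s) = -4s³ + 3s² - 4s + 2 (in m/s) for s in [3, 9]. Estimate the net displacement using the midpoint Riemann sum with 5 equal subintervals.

-5860.32

Δs = (9 − 3)/5 = 1.2.
Midpoints: 3.6, 4.8, 6, 7.2, 8.4.
r(3.6) = -160.144, r(4.8) = -390.448, r(6) = -778, r(7.2) = -1364.272, r(8.4) = -2190.736.
Sum = Δs · [r(3.6) + r(4.8) + r(6) + r(7.2) + r(8.4)].
Sum = -5860.32.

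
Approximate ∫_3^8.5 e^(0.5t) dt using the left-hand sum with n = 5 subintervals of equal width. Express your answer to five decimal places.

Δt = (8.5 − 3)/5 = 1.1.
Left endpoints: 3, 4.1, 5.2, 6.3, 7.4.
f(3) ≈ 4.48169, f(4.1) ≈ 7.76790, f(5.2) ≈ 13.46374, f(6.3) ≈ 23.33606, f(7.4) ≈ 40.44730.
Sum = Δt · [f(3) + f(4.1) + f(5.2) + f(6.3) + f(7.4)].
Sum ≈ 98.44637.

98.44637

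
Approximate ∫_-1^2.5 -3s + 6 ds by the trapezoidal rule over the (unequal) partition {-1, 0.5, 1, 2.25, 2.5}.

Subinterval widths: 1.5, 0.5, 1.25, 0.25.
f(-1) = 9, f(0.5) = 4.5, f(1) = 3, f(2.25) = -0.75, f(2.5) = -1.5.
On each subinterval the trapezoid contributes (Δs_i/2)·[f(s_{i-1}) + f(s_i)].
Sum = 13.125.

13.125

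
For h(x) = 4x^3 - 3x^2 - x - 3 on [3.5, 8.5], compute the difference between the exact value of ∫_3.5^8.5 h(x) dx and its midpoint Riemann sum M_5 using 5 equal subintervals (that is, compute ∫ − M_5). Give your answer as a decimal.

Exact integral: ∫_3.5^8.5 h(x) dx = 4453.75.
M_5 = 4425.
Error = 4453.75 − 4425 = 28.75.

28.75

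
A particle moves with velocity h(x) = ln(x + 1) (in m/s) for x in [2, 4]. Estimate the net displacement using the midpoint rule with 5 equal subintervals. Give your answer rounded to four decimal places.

Δx = (4 − 2)/5 = 0.4.
Midpoints: 2.2, 2.6, 3, 3.4, 3.8.
h(2.2) ≈ 1.1632, h(2.6) ≈ 1.2809, h(3) ≈ 1.3863, h(3.4) ≈ 1.4816, h(3.8) ≈ 1.5686.
Sum = Δx · [h(2.2) + h(2.6) + h(3) + h(3.4) + h(3.8)].
Sum ≈ 2.7522.

2.7522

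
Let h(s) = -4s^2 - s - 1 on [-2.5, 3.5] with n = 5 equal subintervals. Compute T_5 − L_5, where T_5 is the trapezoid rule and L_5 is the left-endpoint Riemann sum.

T_5 = -92.76.
L_5 = -74.76.
T_5 − L_5 = -18.

-18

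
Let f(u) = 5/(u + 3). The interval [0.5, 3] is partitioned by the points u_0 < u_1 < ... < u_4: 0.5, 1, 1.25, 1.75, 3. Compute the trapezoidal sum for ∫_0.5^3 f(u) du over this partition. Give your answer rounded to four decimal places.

2.7090

Subinterval widths: 0.5, 0.25, 0.5, 1.25.
f(0.5) = 10/7, f(1) = 1.25, f(1.25) = 20/17, f(1.75) = 20/19, f(3) = 5/6.
On each subinterval the trapezoid contributes (Δu_i/2)·[f(u_{i-1}) + f(u_i)].
Sum ≈ 2.7090.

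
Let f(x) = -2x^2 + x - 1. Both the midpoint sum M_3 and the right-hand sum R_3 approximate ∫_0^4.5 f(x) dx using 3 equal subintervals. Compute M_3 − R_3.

32.0625

M_3 = -53.4375.
R_3 = -85.5.
M_3 − R_3 = 32.0625.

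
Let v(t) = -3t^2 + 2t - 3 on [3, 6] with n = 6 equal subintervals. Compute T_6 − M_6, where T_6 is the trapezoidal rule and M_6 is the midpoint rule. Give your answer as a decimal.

-0.5625

T_6 = -171.375.
M_6 = -170.8125.
T_6 − M_6 = -0.5625.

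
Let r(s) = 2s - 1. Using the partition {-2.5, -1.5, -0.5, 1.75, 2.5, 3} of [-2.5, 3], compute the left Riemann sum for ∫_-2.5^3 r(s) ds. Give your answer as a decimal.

-10.625

Subinterval widths: 1, 1, 2.25, 0.75, 0.5.
Left endpoints: -2.5, -1.5, -0.5, 1.75, 2.5.
r(-2.5) = -6, r(-1.5) = -4, r(-0.5) = -2, r(1.75) = 2.5, r(2.5) = 4.
Sum = Σ Δs_i · r(s_i).
Sum = -10.625.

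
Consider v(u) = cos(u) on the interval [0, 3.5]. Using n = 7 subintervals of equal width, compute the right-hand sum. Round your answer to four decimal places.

Δu = (3.5 − 0)/7 = 0.5.
Right endpoints: 0.5, 1, 1.5, 2, 2.5, 3, 3.5.
v(0.5) ≈ 0.8776, v(1) ≈ 0.5403, v(1.5) ≈ 0.0707, v(2) ≈ -0.4161, v(2.5) ≈ -0.8011, v(3) ≈ -0.9900, v(3.5) ≈ -0.9365.
Sum = Δu · [v(0.5) + v(1) + v(1.5) + ...].
Sum ≈ -0.8276.

-0.8276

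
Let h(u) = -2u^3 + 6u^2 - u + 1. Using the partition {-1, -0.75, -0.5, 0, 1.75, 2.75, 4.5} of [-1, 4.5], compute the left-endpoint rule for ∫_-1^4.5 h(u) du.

Subinterval widths: 0.25, 0.25, 0.5, 1.75, 1, 1.75.
Left endpoints: -1, -0.75, -0.5, 0, 1.75, 2.75.
h(-1) = 10, h(-0.75) = 5.96875, h(-0.5) = 3.25, h(0) = 1, h(1.75) = 6.90625, h(2.75) = 2.03125.
Sum = Σ Δu_i · h(u_i).
Sum = 17.828125.

17.828125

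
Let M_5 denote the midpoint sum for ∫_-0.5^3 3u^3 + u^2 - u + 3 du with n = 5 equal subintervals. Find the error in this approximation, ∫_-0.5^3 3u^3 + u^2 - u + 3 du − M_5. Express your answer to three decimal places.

Exact integral: ∫_-0.5^3 f(u) du ≈ 75.86979.
M_5 = 74.1190625.
Error ≈ 75.86979 − 74.1190625 ≈ 1.751.

1.751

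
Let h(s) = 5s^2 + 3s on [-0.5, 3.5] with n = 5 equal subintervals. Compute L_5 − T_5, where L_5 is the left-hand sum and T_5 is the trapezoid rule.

L_5 = 63.
T_5 = 91.8.
L_5 − T_5 = -28.8.

-28.8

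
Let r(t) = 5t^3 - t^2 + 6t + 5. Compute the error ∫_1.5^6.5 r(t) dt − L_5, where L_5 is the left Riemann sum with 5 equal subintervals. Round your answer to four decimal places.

623.9583

Exact integral: ∫_1.5^6.5 r(t) dt ≈ 2279.583333.
L_5 = 1655.625.
Error ≈ 2279.583333 − 1655.625 ≈ 623.9583.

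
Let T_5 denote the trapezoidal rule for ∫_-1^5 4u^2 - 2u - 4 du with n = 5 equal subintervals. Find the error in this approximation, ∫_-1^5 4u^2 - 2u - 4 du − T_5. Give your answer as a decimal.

Exact integral: ∫_-1^5 f(u) du = 120.
T_5 = 125.76.
Error = 120 − 125.76 = -5.76.

-5.76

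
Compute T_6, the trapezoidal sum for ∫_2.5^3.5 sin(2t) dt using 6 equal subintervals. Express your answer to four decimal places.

-0.2329

Δt = (3.5 − 2.5)/6 = 1/6.
f(2.5) ≈ -0.9589, f(8/3) ≈ -0.8133, f(17/6) ≈ -0.5782, f(3) ≈ -0.2794, f(19/6) ≈ 0.0501, f(10/3) ≈ 0.3742, f(3.5) ≈ 0.6570.
T_6 = (Δt/2)·[f(t_0) + 2f(t_1) + ... + 2f(t_{5}) + f(t_6)].
Sum ≈ -0.2329.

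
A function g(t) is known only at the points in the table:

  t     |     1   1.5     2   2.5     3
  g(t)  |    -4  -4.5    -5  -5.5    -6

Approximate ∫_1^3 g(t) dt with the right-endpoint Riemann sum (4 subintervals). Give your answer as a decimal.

-10.5

Δt = 0.5.
Sum = 0.5·[(-4.5) + (-5) + (-5.5) + (-6)] = -10.5.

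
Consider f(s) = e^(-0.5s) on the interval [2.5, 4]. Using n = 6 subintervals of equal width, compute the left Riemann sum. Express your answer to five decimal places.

0.32163

Δs = (4 − 2.5)/6 = 0.25.
Left endpoints: 2.5, 2.75, 3, 3.25, 3.5, 3.75.
f(2.5) ≈ 0.28650, f(2.75) ≈ 0.25284, f(3) ≈ 0.22313, f(3.25) ≈ 0.19691, f(3.5) ≈ 0.17377, f(3.75) ≈ 0.15335.
Sum = Δs · [f(2.5) + f(2.75) + f(3) + ...].
Sum ≈ 0.32163.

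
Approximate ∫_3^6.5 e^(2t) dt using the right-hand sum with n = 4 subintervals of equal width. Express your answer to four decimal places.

Δt = (6.5 − 3)/4 = 0.875.
Right endpoints: 3.875, 4.75, 5.625, 6.5.
f(3.875) ≈ 2321.5724, f(4.75) ≈ 13359.7268, f(5.625) ≈ 76879.9198, f(6.5) ≈ 442413.3920.
Sum = Δt · [f(3.875) + f(4.75) + f(5.625) + f(6.5)].
Sum ≈ 468102.7846.

468102.7846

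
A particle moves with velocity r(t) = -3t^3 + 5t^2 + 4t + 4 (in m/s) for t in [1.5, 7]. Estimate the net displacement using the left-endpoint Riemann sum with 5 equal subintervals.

Δt = (7 − 1.5)/5 = 1.1.
Left endpoints: 1.5, 2.6, 3.7, 4.8, 5.9.
r(1.5) = 11.125, r(2.6) = -4.528, r(3.7) = -64.709, r(4.8) = -193.376, r(5.9) = -414.487.
Sum = Δt · [r(1.5) + r(2.6) + r(3.7) + r(4.8) + r(5.9)].
Sum = -732.5725.

-732.5725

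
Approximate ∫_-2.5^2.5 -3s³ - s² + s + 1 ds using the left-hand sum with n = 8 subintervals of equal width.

Δs = (2.5 − (-2.5))/8 = 0.625.
Left endpoints: -2.5, -1.875, -1.25, -0.625, 0, 0.625, 1.25, 1.875.
f(-2.5) = 39.125, f(-1.875) = 7877/512, f(-1.25) = 4.046875, f(-0.625) = 367/512, f(0) = 1, f(0.625) = 257/512, f(1.25) = -5.171875, f(1.875) = -10453/512.
Sum = Δs · [f(-2.5) + f(-1.875) + f(-1.25) + ...].
Sum = 21.9921875.

21.9921875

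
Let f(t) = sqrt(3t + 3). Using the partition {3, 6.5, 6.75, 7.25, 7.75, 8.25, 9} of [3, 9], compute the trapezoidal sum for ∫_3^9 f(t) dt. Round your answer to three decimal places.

27.160

Subinterval widths: 3.5, 0.25, 0.5, 0.5, 0.5, 0.75.
f(3) ≈ 3.464, f(6.5) ≈ 4.743, f(6.75) ≈ 4.822, f(7.25) ≈ 4.975, f(7.75) ≈ 5.123, f(8.25) ≈ 5.268, f(9) ≈ 5.477.
On each subinterval the trapezoid contributes (Δt_i/2)·[f(t_{i-1}) + f(t_i)].
Sum ≈ 27.160.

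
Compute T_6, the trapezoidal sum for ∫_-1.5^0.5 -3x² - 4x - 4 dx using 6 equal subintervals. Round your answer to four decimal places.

-7.6111

Δx = (0.5 − (-1.5))/6 = 1/3.
f(-1.5) = -4.75, f(-7/6) = -41/12, f(-5/6) = -2.75, f(-0.5) = -2.75, f(-1/6) = -41/12, f(1/6) = -4.75, f(0.5) = -6.75.
T_6 = (Δx/2)·[f(x_0) + 2f(x_1) + ... + 2f(x_{5}) + f(x_6)].
Sum ≈ -7.6111.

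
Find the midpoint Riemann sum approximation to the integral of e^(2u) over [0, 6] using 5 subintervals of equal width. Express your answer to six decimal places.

Δu = (6 − 0)/5 = 1.2.
Midpoints: 0.6, 1.8, 3, 4.2, 5.4.
f(0.6) ≈ 3.320117, f(1.8) ≈ 36.598234, f(3) ≈ 403.428793, f(4.2) ≈ 4447.066748, f(5.4) ≈ 49020.801136.
Sum = Δu · [f(0.6) + f(1.8) + f(3) + f(4.2) + f(5.4)].
Sum ≈ 64693.458035.

64693.458035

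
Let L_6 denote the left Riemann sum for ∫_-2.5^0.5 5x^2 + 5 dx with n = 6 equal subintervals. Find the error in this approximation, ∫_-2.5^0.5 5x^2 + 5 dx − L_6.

-8.125

Exact integral: ∫_-2.5^0.5 f(x) dx = 41.25.
L_6 = 49.375.
Error = 41.25 − 49.375 = -8.125.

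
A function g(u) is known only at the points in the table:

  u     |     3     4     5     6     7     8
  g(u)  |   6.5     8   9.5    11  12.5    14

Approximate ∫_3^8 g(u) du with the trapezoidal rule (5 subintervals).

Δu = 1.
T_5 = (1/2)·[6.5 + 2·8 + 2·9.5 + 2·11 + 2·12.5 + 14] = 51.25.

51.25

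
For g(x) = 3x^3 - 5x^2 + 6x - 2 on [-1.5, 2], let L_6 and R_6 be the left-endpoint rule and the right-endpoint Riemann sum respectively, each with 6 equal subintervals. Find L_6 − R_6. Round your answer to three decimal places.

-27.052

L_6 ≈ -26.57711.
R_6 ≈ 0.47497.
L_6 − R_6 ≈ -27.052.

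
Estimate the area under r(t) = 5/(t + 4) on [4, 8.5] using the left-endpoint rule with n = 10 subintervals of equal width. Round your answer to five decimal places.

2.28284

Δt = (8.5 − 4)/10 = 0.45.
Left endpoints: 4, 4.45, 4.9, 5.35, 5.8, 6.25, 6.7, 7.15, 7.6, 8.05.
r(4) = 0.625, r(4.45) = 100/169, r(4.9) = 50/89, r(5.35) = 100/187, r(5.8) = 25/49, r(6.25) = 20/41, r(6.7) = 50/107, r(7.15) = 100/223, r(7.6) = 25/58, r(8.05) = 100/241.
Sum = Δt · [r(4) + r(4.45) + r(4.9) + ...].
Sum ≈ 2.28284.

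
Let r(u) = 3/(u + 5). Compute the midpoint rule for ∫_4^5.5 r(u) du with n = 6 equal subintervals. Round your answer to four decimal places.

Δu = (5.5 − 4)/6 = 0.25.
Midpoints: 4.125, 4.375, 4.625, 4.875, 5.125, 5.375.
r(4.125) = 24/73, r(4.375) = 0.32, r(4.625) = 24/77, r(4.875) = 24/79, r(5.125) = 8/27, r(5.375) = 24/83.
Sum = Δu · [r(4.125) + r(4.375) + r(4.625) + ...].
Sum ≈ 0.4624.

0.4624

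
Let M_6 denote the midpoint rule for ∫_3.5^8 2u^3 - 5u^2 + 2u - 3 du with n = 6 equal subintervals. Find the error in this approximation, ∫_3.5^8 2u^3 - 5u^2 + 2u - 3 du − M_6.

Exact integral: ∫_3.5^8 f(u) du = 1229.34375.
M_6 = 1223.12109375.
Error = 1229.34375 − 1223.12109375 = 6.22265625.

6.22265625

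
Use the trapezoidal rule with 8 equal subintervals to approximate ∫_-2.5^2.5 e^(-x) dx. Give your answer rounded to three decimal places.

Δx = (2.5 − (-2.5))/8 = 0.625.
f(-2.5) ≈ 12.182, f(-1.875) ≈ 6.521, f(-1.25) ≈ 3.490, f(-0.625) ≈ 1.868, f(0) ≈ 1.000, f(0.625) ≈ 0.535, f(1.25) ≈ 0.287, f(1.875) ≈ 0.153, f(2.5) ≈ 0.082.
T_8 = (Δx/2)·[f(x_0) + 2f(x_1) + ... + 2f(x_{7}) + f(x_8)].
Sum ≈ 12.492.

12.492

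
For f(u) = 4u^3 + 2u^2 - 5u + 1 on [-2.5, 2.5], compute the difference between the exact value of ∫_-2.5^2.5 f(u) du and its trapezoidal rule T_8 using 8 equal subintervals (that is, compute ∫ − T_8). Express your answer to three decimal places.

-0.651

Exact integral: ∫_-2.5^2.5 f(u) du ≈ 25.83333.
T_8 = 26.484375.
Error ≈ 25.83333 − 26.484375 ≈ -0.651.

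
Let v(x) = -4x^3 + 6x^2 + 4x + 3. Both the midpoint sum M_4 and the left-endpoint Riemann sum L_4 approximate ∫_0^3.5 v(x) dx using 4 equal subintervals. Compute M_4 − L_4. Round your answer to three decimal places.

-26.701

M_4 ≈ -25.96289.
L_4 = 0.73828125.
M_4 − L_4 ≈ -26.701.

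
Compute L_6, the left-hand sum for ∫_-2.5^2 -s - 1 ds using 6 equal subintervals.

Δs = (2 − (-2.5))/6 = 0.75.
Left endpoints: -2.5, -1.75, -1, -0.25, 0.5, 1.25.
f(-2.5) = 1.5, f(-1.75) = 0.75, f(-1) = 0, f(-0.25) = -0.75, f(0.5) = -1.5, f(1.25) = -2.25.
Sum = Δs · [f(-2.5) + f(-1.75) + f(-1) + ...].
Sum = -1.6875.

-1.6875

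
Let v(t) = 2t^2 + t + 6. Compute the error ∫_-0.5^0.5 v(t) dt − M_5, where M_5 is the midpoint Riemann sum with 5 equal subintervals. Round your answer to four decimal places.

Exact integral: ∫_-0.5^0.5 v(t) dt ≈ 6.166667.
M_5 = 6.16.
Error ≈ 6.166667 − 6.16 ≈ 0.0067.

0.0067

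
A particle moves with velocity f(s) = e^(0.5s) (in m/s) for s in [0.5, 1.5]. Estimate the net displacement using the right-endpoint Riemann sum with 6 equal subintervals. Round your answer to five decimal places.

Δs = (1.5 − 0.5)/6 = 1/6.
Right endpoints: 2/3, 5/6, 1, 7/6, 4/3, 1.5.
f(2/3) ≈ 1.39561, f(5/6) ≈ 1.51690, f(1) ≈ 1.64872, f(7/6) ≈ 1.79200, f(4/3) ≈ 1.94773, f(1.5) ≈ 2.11700.
Sum = Δs · [f(2/3) + f(5/6) + f(1) + ...].
Sum ≈ 1.73633.

1.73633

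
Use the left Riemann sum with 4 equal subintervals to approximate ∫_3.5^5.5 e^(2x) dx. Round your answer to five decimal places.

Δx = (5.5 − 3.5)/4 = 0.5.
Left endpoints: 3.5, 4, 4.5, 5.
f(3.5) ≈ 1096.63316, f(4) ≈ 2980.95799, f(4.5) ≈ 8103.08393, f(5) ≈ 22026.46579.
Sum = Δx · [f(3.5) + f(4) + f(4.5) + f(5)].
Sum ≈ 17103.57043.

17103.57043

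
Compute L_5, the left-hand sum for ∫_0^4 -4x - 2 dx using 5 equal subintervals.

Δx = (4 − 0)/5 = 0.8.
Left endpoints: 0, 0.8, 1.6, 2.4, 3.2.
f(0) = -2, f(0.8) = -5.2, f(1.6) = -8.4, f(2.4) = -11.6, f(3.2) = -14.8.
Sum = Δx · [f(0) + f(0.8) + f(1.6) + f(2.4) + f(3.2)].
Sum = -33.6.

-33.6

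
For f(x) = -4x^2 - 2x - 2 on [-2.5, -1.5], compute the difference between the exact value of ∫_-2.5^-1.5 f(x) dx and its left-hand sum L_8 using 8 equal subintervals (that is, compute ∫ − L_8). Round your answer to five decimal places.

0.88542

Exact integral: ∫_-2.5^-1.5 f(x) dx ≈ -14.3333333.
L_8 = -15.21875.
Error ≈ -14.3333333 − (-15.21875) ≈ 0.88542.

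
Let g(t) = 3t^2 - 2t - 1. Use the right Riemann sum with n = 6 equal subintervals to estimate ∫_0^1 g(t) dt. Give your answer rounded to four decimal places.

-0.9028

Δt = (1 − 0)/6 = 1/6.
Right endpoints: 1/6, 1/3, 0.5, 2/3, 5/6, 1.
g(1/6) = -1.25, g(1/3) = -4/3, g(0.5) = -1.25, g(2/3) = -1, g(5/6) = -7/12, g(1) = 0.
Sum = Δt · [g(1/6) + g(1/3) + g(0.5) + ...].
Sum ≈ -0.9028.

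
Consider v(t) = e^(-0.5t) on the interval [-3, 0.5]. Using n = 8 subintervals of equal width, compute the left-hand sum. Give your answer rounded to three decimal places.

8.245

Δt = (0.5 − (-3))/8 = 0.4375.
Left endpoints: -3, -2.5625, -2.125, -1.6875, -1.25, -0.8125, -0.375, 0.0625.
v(-3) ≈ 4.482, v(-2.5625) ≈ 3.601, v(-2.125) ≈ 2.894, v(-1.6875) ≈ 2.325, v(-1.25) ≈ 1.868, v(-0.8125) ≈ 1.501, v(-0.375) ≈ 1.206, v(0.0625) ≈ 0.969.
Sum = Δt · [v(-3) + v(-2.5625) + v(-2.125) + ...].
Sum ≈ 8.245.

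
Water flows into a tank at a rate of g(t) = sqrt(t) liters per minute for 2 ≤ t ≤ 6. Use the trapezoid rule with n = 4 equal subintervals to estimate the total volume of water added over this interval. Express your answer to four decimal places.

Δt = (6 − 2)/4 = 1.
g(2) ≈ 1.4142, g(3) ≈ 1.7321, g(4) ≈ 2.0000, g(5) ≈ 2.2361, g(6) ≈ 2.4495.
T_4 = (Δt/2)·[g(t_0) + 2g(t_1) + 2g(t_2) + 2g(t_3) + g(t_4)].
Sum ≈ 7.9000.

7.9000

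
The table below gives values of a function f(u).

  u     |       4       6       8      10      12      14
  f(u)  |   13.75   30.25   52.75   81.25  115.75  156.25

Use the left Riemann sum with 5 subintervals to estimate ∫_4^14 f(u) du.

Δu = 2.
Sum = 2·[13.75 + 30.25 + 52.75 + 81.25 + 115.75] = 587.5.

587.5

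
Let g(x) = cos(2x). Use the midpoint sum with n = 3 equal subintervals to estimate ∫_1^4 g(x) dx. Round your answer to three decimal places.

0.048

Δx = (4 − 1)/3 = 1.
Midpoints: 1.5, 2.5, 3.5.
g(1.5) ≈ -0.990, g(2.5) ≈ 0.284, g(3.5) ≈ 0.754.
Sum = Δx · [g(1.5) + g(2.5) + g(3.5)].
Sum ≈ 0.048.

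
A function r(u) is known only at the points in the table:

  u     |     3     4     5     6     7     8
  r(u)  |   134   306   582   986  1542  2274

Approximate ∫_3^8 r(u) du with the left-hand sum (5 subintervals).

3550

Δu = 1.
Sum = 1·[134 + 306 + 582 + 986 + 1542] = 3550.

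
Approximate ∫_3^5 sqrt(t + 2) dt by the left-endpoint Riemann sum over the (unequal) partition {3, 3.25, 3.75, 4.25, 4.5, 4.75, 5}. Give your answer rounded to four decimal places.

Subinterval widths: 0.25, 0.5, 0.5, 0.25, 0.25, 0.25.
Left endpoints: 3, 3.25, 3.75, 4.25, 4.5, 4.75.
f(3) ≈ 2.2361, f(3.25) ≈ 2.2913, f(3.75) ≈ 2.3979, f(4.25) ≈ 2.5000, f(4.5) ≈ 2.5495, f(4.75) ≈ 2.5981.
Sum = Σ Δt_i · f(t_i).
Sum ≈ 4.8155.

4.8155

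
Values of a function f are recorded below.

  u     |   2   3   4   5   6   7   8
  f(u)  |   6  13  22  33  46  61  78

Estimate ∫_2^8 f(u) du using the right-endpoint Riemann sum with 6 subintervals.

Δu = 1.
Sum = 1·[13 + 22 + 33 + 46 + 61 + 78] = 253.

253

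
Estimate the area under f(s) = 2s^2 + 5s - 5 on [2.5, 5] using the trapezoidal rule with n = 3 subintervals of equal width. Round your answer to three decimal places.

Δs = (5 − 2.5)/3 = 5/6.
f(2.5) = 20, f(10/3) = 305/9, f(25/6) = 455/9, f(5) = 70.
T_3 = (Δs/2)·[f(s_0) + 2f(s_1) + 2f(s_2) + f(s_3)].
Sum ≈ 107.870.

107.870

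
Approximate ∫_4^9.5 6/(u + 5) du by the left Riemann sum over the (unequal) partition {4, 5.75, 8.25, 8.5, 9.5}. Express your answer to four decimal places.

Subinterval widths: 1.75, 2.5, 0.25, 1.
Left endpoints: 4, 5.75, 8.25, 8.5.
f(4) = 2/3, f(5.75) = 24/43, f(8.25) = 24/53, f(8.5) = 4/9.
Sum = Σ Δu_i · f(u_i).
Sum ≈ 3.1197.

3.1197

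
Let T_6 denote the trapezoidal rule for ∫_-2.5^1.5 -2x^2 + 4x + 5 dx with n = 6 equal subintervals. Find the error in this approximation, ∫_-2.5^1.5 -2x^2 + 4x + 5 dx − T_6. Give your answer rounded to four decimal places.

Exact integral: ∫_-2.5^1.5 f(x) dx ≈ -0.666667.
T_6 ≈ -1.259259.
Error ≈ -0.666667 − (-1.259259) ≈ 0.5926.

0.5926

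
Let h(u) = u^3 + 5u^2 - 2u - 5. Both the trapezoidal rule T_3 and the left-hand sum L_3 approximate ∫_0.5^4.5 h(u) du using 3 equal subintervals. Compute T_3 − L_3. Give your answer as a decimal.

122

T_3 ≈ 228.9814815.
L_3 ≈ 106.9814815.
T_3 − L_3 = 122.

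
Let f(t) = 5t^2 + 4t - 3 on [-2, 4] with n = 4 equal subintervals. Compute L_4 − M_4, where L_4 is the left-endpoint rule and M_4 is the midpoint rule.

L_4 = 74.25.
M_4 = 120.375.
L_4 − M_4 = -46.125.

-46.125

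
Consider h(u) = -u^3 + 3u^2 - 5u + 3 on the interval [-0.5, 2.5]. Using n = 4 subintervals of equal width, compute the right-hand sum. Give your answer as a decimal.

Δu = (2.5 − (-0.5))/4 = 0.75.
Right endpoints: 0.25, 1, 1.75, 2.5.
h(0.25) = 1.921875, h(1) = 0, h(1.75) = -1.921875, h(2.5) = -6.375.
Sum = Δu · [h(0.25) + h(1) + h(1.75) + h(2.5)].
Sum = -4.78125.

-4.78125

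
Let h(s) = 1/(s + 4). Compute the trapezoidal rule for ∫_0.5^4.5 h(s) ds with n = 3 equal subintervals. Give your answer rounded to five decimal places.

Δs = (4.5 − 0.5)/3 = 4/3.
h(0.5) = 2/9, h(11/6) = 6/35, h(19/6) = 6/43, h(4.5) = 2/17.
T_3 = (Δs/2)·[h(s_0) + 2h(s_1) + 2h(s_2) + h(s_3)].
Sum ≈ 0.64120.

0.64120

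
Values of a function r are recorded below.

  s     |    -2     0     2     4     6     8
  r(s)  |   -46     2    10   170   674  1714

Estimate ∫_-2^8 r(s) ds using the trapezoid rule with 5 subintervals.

Δs = 2.
T_5 = (2/2)·[(-46) + 2·2 + 2·10 + 2·170 + 2·674 + 1714] = 3380.

3380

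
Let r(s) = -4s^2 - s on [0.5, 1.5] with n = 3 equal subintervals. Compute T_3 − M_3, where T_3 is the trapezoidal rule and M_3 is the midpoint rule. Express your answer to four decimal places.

T_3 ≈ -5.407407.
M_3 ≈ -5.296296.
T_3 − M_3 ≈ -0.1111.

-0.1111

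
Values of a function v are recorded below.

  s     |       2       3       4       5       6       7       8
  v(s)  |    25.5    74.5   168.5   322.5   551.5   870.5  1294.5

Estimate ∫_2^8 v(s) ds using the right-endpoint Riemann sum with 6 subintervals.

3282

Δs = 1.
Sum = 1·[74.5 + 168.5 + 322.5 + 551.5 + 870.5 + 1294.5] = 3282.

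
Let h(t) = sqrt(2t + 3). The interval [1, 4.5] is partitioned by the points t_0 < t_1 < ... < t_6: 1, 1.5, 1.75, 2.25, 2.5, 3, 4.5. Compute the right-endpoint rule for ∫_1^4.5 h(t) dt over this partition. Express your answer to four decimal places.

Subinterval widths: 0.5, 0.25, 0.5, 0.25, 0.5, 1.5.
Right endpoints: 1.5, 1.75, 2.25, 2.5, 3, 4.5.
h(1.5) ≈ 2.4495, h(1.75) ≈ 2.5495, h(2.25) ≈ 2.7386, h(2.5) ≈ 2.8284, h(3) ≈ 3.0000, h(4.5) ≈ 3.4641.
Sum = Σ Δt_i · h(t_i).
Sum ≈ 10.6347.

10.6347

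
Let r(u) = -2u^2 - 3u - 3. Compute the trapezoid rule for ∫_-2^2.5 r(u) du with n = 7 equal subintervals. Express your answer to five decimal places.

-33.24490

Δu = (2.5 − (-2))/7 = 9/14.
r(-2) = -5, r(-19/14) = -128/49, r(-5/7) = -92/49, r(-1/14) = -137/49, r(4/7) = -263/49, r(17/14) = -470/49, r(13/7) = -758/49, r(2.5) = -23.
T_7 = (Δu/2)·[r(u_0) + 2r(u_1) + ... + 2r(u_{6}) + r(u_7)].
Sum ≈ -33.24490.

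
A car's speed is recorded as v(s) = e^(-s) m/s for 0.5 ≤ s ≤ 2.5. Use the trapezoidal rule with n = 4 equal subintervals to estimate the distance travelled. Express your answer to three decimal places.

0.535

Δs = (2.5 − 0.5)/4 = 0.5.
v(0.5) ≈ 0.607, v(1) ≈ 0.368, v(1.5) ≈ 0.223, v(2) ≈ 0.135, v(2.5) ≈ 0.082.
T_4 = (Δs/2)·[v(s_0) + 2v(s_1) + 2v(s_2) + 2v(s_3) + v(s_4)].
Sum ≈ 0.535.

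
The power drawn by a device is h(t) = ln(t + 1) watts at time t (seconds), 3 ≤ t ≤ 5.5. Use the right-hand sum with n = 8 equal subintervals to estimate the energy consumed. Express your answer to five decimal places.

Δt = (5.5 − 3)/8 = 0.3125.
Right endpoints: 3.3125, 3.625, 3.9375, 4.25, 4.5625, 4.875, 5.1875, 5.5.
h(3.3125) ≈ 1.46152, h(3.625) ≈ 1.53148, h(3.9375) ≈ 1.59686, h(4.25) ≈ 1.65823, h(4.5625) ≈ 1.71605, h(4.875) ≈ 1.77071, h(5.1875) ≈ 1.82253, h(5.5) ≈ 1.87180.
Sum = Δt · [h(3.3125) + h(3.625) + h(3.9375) + ...].
Sum ≈ 4.19662.

4.19662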